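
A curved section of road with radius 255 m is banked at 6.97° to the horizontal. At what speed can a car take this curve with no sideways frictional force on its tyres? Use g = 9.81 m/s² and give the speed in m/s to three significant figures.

On a frictionless banked curve, N sinθ = mv²/r and N cosθ = mg, so tanθ = v²/(rg).
v = √(r g tanθ) = √(255 × 9.81 × tan 6.97°) = √(255 × 9.81 × 0.1223) = √305.8 = 17.49 m/s.

17.5 m/s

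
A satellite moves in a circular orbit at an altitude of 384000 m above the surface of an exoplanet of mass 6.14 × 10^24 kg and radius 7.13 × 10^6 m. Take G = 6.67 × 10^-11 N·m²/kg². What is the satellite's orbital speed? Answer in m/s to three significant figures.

7380 m/s

Orbital radius r = R + h = 7.13 × 10^6 + 384000 = 7.514 × 10^6 m.
Gravity supplies the centripetal force: G M m / r² = m v² / r, so v = √(GM/r).
v = √(6.67 × 10^-11 × 6.14 × 10^24 / 7.514 × 10^6) = √(5.450 × 10^7) = 7383 m/s.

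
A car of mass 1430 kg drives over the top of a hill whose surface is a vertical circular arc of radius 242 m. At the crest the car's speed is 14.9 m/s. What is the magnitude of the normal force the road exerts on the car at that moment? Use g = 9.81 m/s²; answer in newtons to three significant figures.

12700 N

At the crest the centripetal acceleration points downward (toward the centre of the arc), so mg − N = mv²/r.
N = m(g − v²/r) = 1430 × (9.81 − (14.9)²/242) = 1430 × (9.81 − 0.9174) = 1430 × 8.893 = 12720 N.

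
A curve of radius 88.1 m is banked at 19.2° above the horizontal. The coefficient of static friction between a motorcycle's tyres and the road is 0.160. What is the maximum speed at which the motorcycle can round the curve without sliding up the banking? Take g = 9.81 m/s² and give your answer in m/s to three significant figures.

At the maximum speed, friction acts down the slope at its limiting value f = μN. Radially (horizontal, toward centre): N sinθ + μN cosθ = mv²/r. Vertically: N cosθ − μN sinθ = mg.
Dividing: v² = r g (sinθ + μcosθ)/(cosθ − μsinθ).
sinθ + μcosθ = 0.3289 + 0.160×0.9444 = 0.4800; cosθ − μsinθ = 0.9444 − 0.160×0.3289 = 0.8918.
v² = 88.1 × 9.81 × 0.4800/0.8918 = 465.2 m²/s², so v = 21.57 m/s.

21.6 m/s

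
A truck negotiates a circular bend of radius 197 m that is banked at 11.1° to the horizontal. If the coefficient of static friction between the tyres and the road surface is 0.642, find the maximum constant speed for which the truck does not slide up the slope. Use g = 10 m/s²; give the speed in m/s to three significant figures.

At the maximum speed, friction acts down the slope at its limiting value f = μN. Radially (horizontal, toward centre): N sinθ + μN cosθ = mv²/r. Vertically: N cosθ − μN sinθ = mg.
Dividing: v² = r g (sinθ + μcosθ)/(cosθ − μsinθ).
sinθ + μcosθ = 0.1925 + 0.642×0.9813 = 0.8225; cosθ − μsinθ = 0.9813 − 0.642×0.1925 = 0.8577.
v² = 197 × 10.0 × 0.8225/0.8577 = 1889 m²/s², so v = 43.46 m/s.

43.5 m/s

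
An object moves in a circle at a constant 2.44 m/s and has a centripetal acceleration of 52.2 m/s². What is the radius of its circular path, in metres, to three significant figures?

a_c = v²/r ⇒ r = v²/a_c = (2.44)²/52.2 = 5.954/52.2 = 0.1141 m.

0.114 m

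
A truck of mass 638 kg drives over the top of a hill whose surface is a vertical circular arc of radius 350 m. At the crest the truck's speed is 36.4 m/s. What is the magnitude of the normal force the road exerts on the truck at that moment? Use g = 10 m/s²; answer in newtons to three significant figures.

3960 N

At the crest the centripetal acceleration points downward (toward the centre of the arc), so mg − N = mv²/r.
N = m(g − v²/r) = 638 × (10.0 − (36.4)²/350) = 638 × (10.0 − 3.786) = 638 × 6.214 = 3965 N.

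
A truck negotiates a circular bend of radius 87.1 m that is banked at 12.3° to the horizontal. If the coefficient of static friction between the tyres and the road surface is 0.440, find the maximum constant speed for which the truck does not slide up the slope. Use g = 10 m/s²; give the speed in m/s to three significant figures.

At the maximum speed, friction acts down the slope at its limiting value f = μN. Radially (horizontal, toward centre): N sinθ + μN cosθ = mv²/r. Vertically: N cosθ − μN sinθ = mg.
Dividing: v² = r g (sinθ + μcosθ)/(cosθ − μsinθ).
sinθ + μcosθ = 0.2130 + 0.440×0.9770 = 0.6429; cosθ − μsinθ = 0.9770 − 0.440×0.2130 = 0.8833.
v² = 87.1 × 10.0 × 0.6429/0.8833 = 634.0 m²/s², so v = 25.18 m/s.

25.2 m/s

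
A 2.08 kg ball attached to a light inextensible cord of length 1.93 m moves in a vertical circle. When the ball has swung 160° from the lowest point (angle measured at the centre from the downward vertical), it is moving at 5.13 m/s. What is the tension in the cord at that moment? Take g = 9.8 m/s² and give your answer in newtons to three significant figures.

Take the radial direction toward the centre of the circle as positive. The component of the weight along the string toward the centre is −mg cos φ (φ measured from the bottom), so Newton's second law along the string gives T − mg cos φ = m v²/r.
cos 160° = -0.9397, so T = m(v²/r + g cos φ) = 2.08 × ((5.13)²/1.93 + 9.8 × -0.9397) = 2.08 × (13.64 + (-9.209)) = 2.08 × 4.427 = 9.208 N.

9.21 N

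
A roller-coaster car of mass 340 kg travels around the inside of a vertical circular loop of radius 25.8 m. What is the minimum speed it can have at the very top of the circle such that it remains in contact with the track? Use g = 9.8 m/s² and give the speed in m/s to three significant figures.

15.9 m/s

At the top, both weight mg and N point toward the centre: N + mg = mv²/r.
At minimum speed N → 0, so mg = mv_min²/r ⇒ v_min = √(g r) = √(9.8 × 25.8) = 15.90 m/s.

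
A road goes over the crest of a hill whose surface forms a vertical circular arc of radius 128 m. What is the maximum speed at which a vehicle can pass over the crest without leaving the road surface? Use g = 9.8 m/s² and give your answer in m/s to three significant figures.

35.4 m/s

At the crest the centre of the circle is below the vehicle, so the net downward (centripetal) force is mg − N = mv²/r.
The vehicle leaves the road when N → 0, giving v_max = √(g r) = √(9.8 × 128) = 35.42 m/s.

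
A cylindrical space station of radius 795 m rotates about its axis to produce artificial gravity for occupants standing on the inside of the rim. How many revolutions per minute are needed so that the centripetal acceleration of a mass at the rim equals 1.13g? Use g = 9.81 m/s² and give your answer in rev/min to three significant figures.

1.13 rev/min

Require ω²r = 1.13g, so ω = √(1.13 × 9.81/795) = 0.1181 rad/s.
In rev/min: ω × 60/(2π) = 0.1181 × 60/(2π) = 1.128 rev/min.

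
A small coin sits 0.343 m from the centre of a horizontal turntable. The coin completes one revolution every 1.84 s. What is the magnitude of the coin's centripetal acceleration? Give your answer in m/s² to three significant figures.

4.00 m/s²

v = 2πr/T = 2π × 0.343/1.84 = 1.171 m/s.
a_c = v²/r = (1.171)²/0.343 = 1.372/0.343 = 4.000 m/s².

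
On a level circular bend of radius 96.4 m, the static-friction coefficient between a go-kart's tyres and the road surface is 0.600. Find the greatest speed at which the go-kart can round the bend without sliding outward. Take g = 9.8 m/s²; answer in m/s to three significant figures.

23.8 m/s

The only inward force on a level bend is static friction, so at the limit f_s = μ_s N = μ_s m g = m v²/r.
Mass cancels: v_max = √(μ_s g r) = √(0.600 × 9.8 × 96.4) = √566.8 = 23.81 m/s.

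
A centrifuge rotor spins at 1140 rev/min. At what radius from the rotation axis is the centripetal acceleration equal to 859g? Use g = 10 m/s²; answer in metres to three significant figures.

ω = 1140 rev/min × 2π/60 = 119.4 rad/s.
a_c = ω²r = 859g ⇒ r = 859 × 10.0 / (119.4)² = 8590/14250 = 0.6027 m.

0.603 m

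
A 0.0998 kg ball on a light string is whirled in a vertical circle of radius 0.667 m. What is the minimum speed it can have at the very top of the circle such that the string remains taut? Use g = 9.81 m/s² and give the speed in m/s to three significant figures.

2.56 m/s

At the highest point the centre is directly below, so both the weight and T act inward: T + mg = mv²/r.
At minimum speed T → 0, so mg = mv_min²/r ⇒ v_min = √(g r) = √(9.81 × 0.667) = 2.558 m/s.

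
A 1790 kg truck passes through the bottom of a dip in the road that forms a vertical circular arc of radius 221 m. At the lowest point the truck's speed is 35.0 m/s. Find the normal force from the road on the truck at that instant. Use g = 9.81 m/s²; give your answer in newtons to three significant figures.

At the lowest point, N points up (toward the centre) and the weight mg points down (away from the centre), so the net inward force is N − mg = mv²/r.
N = m(v²/r + g) = 1790 × ((35.0)²/221 + 9.81) = 1790 × (5.543 + 9.81) = 1790 × 15.35 = 27480 N.

27500 N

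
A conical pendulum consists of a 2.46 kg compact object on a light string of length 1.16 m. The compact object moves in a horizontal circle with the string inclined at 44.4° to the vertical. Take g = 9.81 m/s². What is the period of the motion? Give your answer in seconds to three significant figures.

r = L sinθ = 0.8116 m. From T sinθ = mω²r and T cosθ = mg: tanθ = ω²r/g, so ω² = g tanθ / r = g/(L cosθ).
ω = √(g/(L cosθ)) = √(9.81/(1.16 × 0.7145)) = √11.84 = 3.440 rad/s.
Period = 2π/ω = 1.826 s.

1.83 s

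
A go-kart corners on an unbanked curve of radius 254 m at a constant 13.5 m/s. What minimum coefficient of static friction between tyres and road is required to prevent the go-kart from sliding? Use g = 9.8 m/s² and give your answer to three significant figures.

0.0732

Friction provides the centripetal force: μ_s m g = m v²/r, so μ_s = v²/(g r) = (13.50)²/(9.8 × 254) = 182.2/2489 = 0.07322.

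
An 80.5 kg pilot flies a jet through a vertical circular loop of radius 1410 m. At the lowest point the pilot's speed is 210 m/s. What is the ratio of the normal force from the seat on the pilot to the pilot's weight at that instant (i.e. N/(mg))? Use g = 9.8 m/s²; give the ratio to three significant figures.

4.19

At the bottom, N − mg = mv²/r, so N = m(v²/r + g) and N/(mg) = v²/(rg) + 1 = (210)²/(1410 × 9.8) + 1 = 3.191 + 1 = 4.191.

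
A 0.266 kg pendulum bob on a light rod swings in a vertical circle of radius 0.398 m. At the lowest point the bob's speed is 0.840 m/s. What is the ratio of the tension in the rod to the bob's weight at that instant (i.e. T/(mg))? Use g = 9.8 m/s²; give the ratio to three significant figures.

At the bottom, T − mg = mv²/r, so T = m(v²/r + g) and T/(mg) = v²/(rg) + 1 = (0.840)²/(0.398 × 9.8) + 1 = 0.1809 + 1 = 1.181.

1.18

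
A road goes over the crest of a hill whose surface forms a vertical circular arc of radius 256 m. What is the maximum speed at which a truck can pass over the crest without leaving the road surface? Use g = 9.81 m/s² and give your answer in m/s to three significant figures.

50.1 m/s

At the crest the centre of the circle is below the truck, so the net downward (centripetal) force is mg − N = mv²/r.
The truck leaves the road when N → 0, giving v_max = √(g r) = √(9.81 × 256) = 50.11 m/s.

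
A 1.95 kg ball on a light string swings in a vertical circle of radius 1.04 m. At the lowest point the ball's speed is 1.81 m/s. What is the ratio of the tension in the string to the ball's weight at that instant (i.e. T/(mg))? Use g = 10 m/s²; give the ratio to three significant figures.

1.32

At the bottom, T − mg = mv²/r, so T = m(v²/r + g) and T/(mg) = v²/(rg) + 1 = (1.81)²/(1.04 × 10.0) + 1 = 0.3150 + 1 = 1.315.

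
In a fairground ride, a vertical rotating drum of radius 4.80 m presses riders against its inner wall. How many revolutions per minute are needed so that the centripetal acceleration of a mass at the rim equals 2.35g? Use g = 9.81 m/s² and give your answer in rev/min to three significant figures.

20.9 rev/min

Require ω²r = 2.35g, so ω = √(2.35 × 9.81/4.80) = 2.192 rad/s.
In rev/min: ω × 60/(2π) = 2.192 × 60/(2π) = 20.93 rev/min.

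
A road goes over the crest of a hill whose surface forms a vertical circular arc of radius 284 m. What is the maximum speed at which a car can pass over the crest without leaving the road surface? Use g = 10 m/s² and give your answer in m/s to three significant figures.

At the crest the centre of the circle is below the car, so the net downward (centripetal) force is mg − N = mv²/r.
The car leaves the road when N → 0, giving v_max = √(g r) = √(10.0 × 284) = 53.29 m/s.

53.3 m/s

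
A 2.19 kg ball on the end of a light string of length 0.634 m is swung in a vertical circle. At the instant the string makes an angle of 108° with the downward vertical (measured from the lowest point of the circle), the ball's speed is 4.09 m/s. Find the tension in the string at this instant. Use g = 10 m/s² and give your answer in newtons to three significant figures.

51.0 N

Take the radial direction toward the centre of the circle as positive. The component of the weight along the string toward the centre is −mg cos φ (φ measured from the bottom), so Newton's second law along the string gives T − mg cos φ = m v²/r.
cos 108° = -0.3090, so T = m(v²/r + g cos φ) = 2.19 × ((4.09)²/0.634 + 10.0 × -0.3090) = 2.19 × (26.39 + (-3.090)) = 2.19 × 23.29 = 51.02 N.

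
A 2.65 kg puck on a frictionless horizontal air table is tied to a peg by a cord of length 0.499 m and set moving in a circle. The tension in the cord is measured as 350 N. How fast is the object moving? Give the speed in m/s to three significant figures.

T = m v²/r ⇒ v = √(T r / m) = √(350 × 0.499 / 2.65) = √65.91 = 8.118 m/s.

8.12 m/s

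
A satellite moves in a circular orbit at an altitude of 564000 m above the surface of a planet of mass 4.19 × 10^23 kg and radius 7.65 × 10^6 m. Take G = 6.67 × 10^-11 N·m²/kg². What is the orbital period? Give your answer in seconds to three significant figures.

28000 s

r = R + h = 7.65 × 10^6 + 564000 = 8.214 × 10^6 m. Gravity provides the centripetal force: G M m / r² = m v² / r ⇒ v = √(GM/r) = 1845 m/s.
T = 2πr/v = 2π × 8.214 × 10^6 / 1845 = 27980 s.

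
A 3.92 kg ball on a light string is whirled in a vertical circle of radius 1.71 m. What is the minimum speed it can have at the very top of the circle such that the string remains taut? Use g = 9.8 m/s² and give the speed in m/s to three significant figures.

At the highest point the centre is directly below, so both the weight and T act inward: T + mg = mv²/r.
At minimum speed T → 0, so mg = mv_min²/r ⇒ v_min = √(g r) = √(9.8 × 1.71) = 4.094 m/s.

4.09 m/s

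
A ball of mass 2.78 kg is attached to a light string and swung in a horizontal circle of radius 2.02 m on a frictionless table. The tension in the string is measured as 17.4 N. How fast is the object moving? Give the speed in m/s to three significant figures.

3.56 m/s

T = m v²/r ⇒ v = √(T r / m) = √(17.4 × 2.02 / 2.78) = √12.64 = 3.556 m/s.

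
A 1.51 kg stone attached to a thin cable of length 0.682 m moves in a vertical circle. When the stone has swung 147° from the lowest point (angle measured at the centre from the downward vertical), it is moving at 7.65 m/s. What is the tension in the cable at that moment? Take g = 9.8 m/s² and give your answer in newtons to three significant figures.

117 N

Take the radial direction toward the centre of the circle as positive. The component of the weight along the string toward the centre is −mg cos φ (φ measured from the bottom), so Newton's second law along the string gives T − mg cos φ = m v²/r.
cos 147° = -0.8387, so T = m(v²/r + g cos φ) = 1.51 × ((7.65)²/0.682 + 9.8 × -0.8387) = 1.51 × (85.81 + (-8.219)) = 1.51 × 77.59 = 117.2 N.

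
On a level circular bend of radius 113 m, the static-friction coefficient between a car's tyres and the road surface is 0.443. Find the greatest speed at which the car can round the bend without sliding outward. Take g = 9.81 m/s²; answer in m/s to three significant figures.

The only inward force on a level bend is static friction, so at the limit f_s = μ_s N = μ_s m g = m v²/r.
Mass cancels: v_max = √(μ_s g r) = √(0.443 × 9.81 × 113) = √491.1 = 22.16 m/s.

22.2 m/s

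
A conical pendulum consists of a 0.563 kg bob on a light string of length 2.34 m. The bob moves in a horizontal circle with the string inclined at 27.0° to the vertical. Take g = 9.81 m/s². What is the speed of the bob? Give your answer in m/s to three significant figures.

2.30 m/s

The radius of the circle is r = L sinθ = 2.34 × sin 27.0° = 1.062 m.
Horizontally T sinθ = mv²/r and vertically T cosθ = mg, so tanθ = v²/(rg).
v = √(r g tanθ) = √(1.062 × 9.81 × 0.5095) = √5.310 = 2.304 m/s.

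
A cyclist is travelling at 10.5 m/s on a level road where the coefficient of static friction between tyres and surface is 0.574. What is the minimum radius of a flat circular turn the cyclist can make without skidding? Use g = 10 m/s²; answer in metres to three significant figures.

At the limit, μ_s m g = m v²/r, so r_min = v²/(μ_s g) = (10.5)²/(0.574 × 10.0) = 110.2/5.740 = 19.21 m.

19.2 m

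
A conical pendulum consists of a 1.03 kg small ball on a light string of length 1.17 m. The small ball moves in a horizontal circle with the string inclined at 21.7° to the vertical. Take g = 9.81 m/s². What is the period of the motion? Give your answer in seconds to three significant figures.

2.09 s

r = L sinθ = 0.4326 m. From T sinθ = mω²r and T cosθ = mg: tanθ = ω²r/g, so ω² = g tanθ / r = g/(L cosθ).
ω = √(g/(L cosθ)) = √(9.81/(1.17 × 0.9291)) = √9.024 = 3.004 rad/s.
Period = 2π/ω = 2.092 s.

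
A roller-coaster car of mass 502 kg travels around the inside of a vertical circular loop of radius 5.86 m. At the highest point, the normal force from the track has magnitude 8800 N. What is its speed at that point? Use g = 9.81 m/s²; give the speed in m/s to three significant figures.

At the top, N + mg = mv²/r, so v = √(r(N/m + g)) = √(5.86 × (8800/502 + 9.81)) = √(5.86 × 27.34) = √160.2 = 12.66 m/s.

12.7 m/s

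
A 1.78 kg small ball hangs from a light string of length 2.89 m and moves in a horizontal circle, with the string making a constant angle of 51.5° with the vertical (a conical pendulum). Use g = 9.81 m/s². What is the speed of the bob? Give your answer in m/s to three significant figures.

The radius of the circle is r = L sinθ = 2.89 × sin 51.5° = 2.262 m.
Horizontally T sinθ = mv²/r and vertically T cosθ = mg, so tanθ = v²/(rg).
v = √(r g tanθ) = √(2.262 × 9.81 × 1.257) = √27.89 = 5.281 m/s.

5.28 m/s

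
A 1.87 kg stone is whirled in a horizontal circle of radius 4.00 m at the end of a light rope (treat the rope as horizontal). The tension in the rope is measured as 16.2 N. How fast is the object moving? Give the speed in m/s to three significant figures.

T = m v²/r ⇒ v = √(T r / m) = √(16.2 × 4.00 / 1.87) = √34.65 = 5.887 m/s.

5.89 m/s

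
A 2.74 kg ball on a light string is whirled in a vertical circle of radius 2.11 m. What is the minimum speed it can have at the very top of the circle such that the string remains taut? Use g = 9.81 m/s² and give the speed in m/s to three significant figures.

At the highest point the centre is directly below, so both the weight and T act inward: T + mg = mv²/r.
At minimum speed T → 0, so mg = mv_min²/r ⇒ v_min = √(g r) = √(9.81 × 2.11) = 4.550 m/s.

4.55 m/s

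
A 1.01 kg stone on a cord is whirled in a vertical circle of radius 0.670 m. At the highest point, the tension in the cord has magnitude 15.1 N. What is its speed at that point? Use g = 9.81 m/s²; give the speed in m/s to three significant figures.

4.07 m/s

At the top, T + mg = mv²/r, so v = √(r(T/m + g)) = √(0.670 × (15.1/1.01 + 9.81)) = √(0.670 × 24.76) = √16.59 = 4.073 m/s.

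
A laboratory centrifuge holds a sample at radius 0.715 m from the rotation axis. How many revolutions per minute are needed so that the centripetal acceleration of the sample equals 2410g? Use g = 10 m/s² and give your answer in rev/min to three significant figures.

1750 rev/min

Require ω²r = 2410g, so ω = √(2410 × 10.0/0.715) = 183.6 rad/s.
In rev/min: ω × 60/(2π) = 183.6 × 60/(2π) = 1753 rev/min.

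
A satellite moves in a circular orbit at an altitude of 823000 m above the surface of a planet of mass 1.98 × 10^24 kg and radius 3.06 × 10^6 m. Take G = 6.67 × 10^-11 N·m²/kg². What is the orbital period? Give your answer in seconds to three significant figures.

r = R + h = 3.06 × 10^6 + 823000 = 3.883 × 10^6 m. Gravity provides the centripetal force: G M m / r² = m v² / r ⇒ v = √(GM/r) = 5832 m/s.
T = 2πr/v = 2π × 3.883 × 10^6 / 5832 = 4183 s.

4180 s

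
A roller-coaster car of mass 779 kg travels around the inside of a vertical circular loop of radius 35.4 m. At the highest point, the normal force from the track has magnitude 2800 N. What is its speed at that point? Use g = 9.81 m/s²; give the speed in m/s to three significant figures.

21.8 m/s

At the top, N + mg = mv²/r, so v = √(r(N/m + g)) = √(35.4 × (2800/779 + 9.81)) = √(35.4 × 13.40) = √474.5 = 21.78 m/s.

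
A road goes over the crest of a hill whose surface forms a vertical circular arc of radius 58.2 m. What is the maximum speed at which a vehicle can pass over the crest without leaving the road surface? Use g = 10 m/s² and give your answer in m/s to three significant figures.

24.1 m/s

At the crest the centre of the circle is below the vehicle, so the net downward (centripetal) force is mg − N = mv²/r.
The vehicle leaves the road when N → 0, giving v_max = √(g r) = √(10.0 × 58.2) = 24.12 m/s.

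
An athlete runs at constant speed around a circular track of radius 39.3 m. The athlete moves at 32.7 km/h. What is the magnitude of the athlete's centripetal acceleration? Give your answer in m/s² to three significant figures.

v = 32.7 km/h = 32.7/3.6 = 9.083 m/s.
a_c = v²/r = (9.083)²/39.3 = 82.51/39.3 = 2.099 m/s².

2.10 m/s²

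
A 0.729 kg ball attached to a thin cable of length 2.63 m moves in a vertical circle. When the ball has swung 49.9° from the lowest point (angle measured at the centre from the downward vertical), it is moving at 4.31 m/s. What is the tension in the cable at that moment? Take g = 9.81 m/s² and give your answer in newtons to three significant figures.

Take the radial direction toward the centre of the circle as positive. The component of the weight along the string toward the centre is −mg cos φ (φ measured from the bottom), so Newton's second law along the string gives T − mg cos φ = m v²/r.
cos 49.9° = 0.6441, so T = m(v²/r + g cos φ) = 0.729 × ((4.31)²/2.63 + 9.81 × 0.6441) = 0.729 × (7.063 + (6.319)) = 0.729 × 13.38 = 9.755 N.

9.76 N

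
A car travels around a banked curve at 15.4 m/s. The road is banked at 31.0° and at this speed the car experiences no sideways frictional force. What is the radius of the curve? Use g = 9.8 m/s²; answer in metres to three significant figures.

40.3 m

Frictionless banking: tanθ = v²/(rg), so r = v²/(g tanθ).
r = (15.4)²/(9.8 × tan 31.0°) = 237.2/(9.8 × 0.6009) = 237.2/5.888 = 40.28 m.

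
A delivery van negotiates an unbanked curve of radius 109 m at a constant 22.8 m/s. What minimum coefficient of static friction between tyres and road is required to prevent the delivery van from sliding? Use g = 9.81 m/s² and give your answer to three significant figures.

0.486

Friction provides the centripetal force: μ_s m g = m v²/r, so μ_s = v²/(g r) = (22.80)²/(9.81 × 109) = 519.8/1069 = 0.4862.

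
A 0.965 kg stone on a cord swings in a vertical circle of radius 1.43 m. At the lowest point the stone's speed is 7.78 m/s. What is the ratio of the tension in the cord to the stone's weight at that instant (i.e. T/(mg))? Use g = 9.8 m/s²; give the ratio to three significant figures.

5.32

At the bottom, T − mg = mv²/r, so T = m(v²/r + g) and T/(mg) = v²/(rg) + 1 = (7.78)²/(1.43 × 9.8) + 1 = 4.319 + 1 = 5.319.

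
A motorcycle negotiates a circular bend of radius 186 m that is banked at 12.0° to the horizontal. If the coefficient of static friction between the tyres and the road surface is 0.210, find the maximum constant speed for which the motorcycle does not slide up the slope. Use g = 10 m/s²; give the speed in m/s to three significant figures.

At the maximum speed, friction acts down the slope at its limiting value f = μN. Radially (horizontal, toward centre): N sinθ + μN cosθ = mv²/r. Vertically: N cosθ − μN sinθ = mg.
Dividing: v² = r g (sinθ + μcosθ)/(cosθ − μsinθ).
sinθ + μcosθ = 0.2079 + 0.210×0.9781 = 0.4133; cosθ − μsinθ = 0.9781 − 0.210×0.2079 = 0.9345.
v² = 186 × 10.0 × 0.4133/0.9345 = 822.7 m²/s², so v = 28.68 m/s.

28.7 m/s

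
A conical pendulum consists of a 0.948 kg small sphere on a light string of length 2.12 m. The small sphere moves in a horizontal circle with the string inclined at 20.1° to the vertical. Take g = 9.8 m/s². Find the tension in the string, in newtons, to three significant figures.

9.89 N

Vertically the bob has no acceleration, so T cosθ = mg.
T = mg/cosθ = 0.948 × 9.8 / cos 20.1° = 9.290/0.9391 = 9.893 N.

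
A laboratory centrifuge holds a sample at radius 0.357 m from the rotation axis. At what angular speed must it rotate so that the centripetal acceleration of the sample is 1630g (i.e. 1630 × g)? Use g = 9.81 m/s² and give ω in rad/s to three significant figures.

Centripetal acceleration a_c = ω²r. Setting ω²r = 1630g:
ω = √(1630g / r) = √(1630 × 9.81 / 0.357) = √44790 = 211.6 rad/s.

212 rad/s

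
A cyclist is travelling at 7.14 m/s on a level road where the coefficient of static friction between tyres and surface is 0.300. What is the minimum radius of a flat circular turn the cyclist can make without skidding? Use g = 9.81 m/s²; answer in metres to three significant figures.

17.3 m

At the limit, μ_s m g = m v²/r, so r_min = v²/(μ_s g) = (7.14)²/(0.300 × 9.81) = 50.98/2.943 = 17.32 m.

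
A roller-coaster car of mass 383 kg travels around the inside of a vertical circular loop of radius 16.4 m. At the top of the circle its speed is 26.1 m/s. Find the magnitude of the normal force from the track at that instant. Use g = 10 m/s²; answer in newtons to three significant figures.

12100 N

At the top, both N and the weight mg point inward (toward the centre), so N + mg = mv²/r.
N = m(v²/r − g) = 383 × ((26.1)²/16.4 − 10.0) = 383 × (41.54 − 10.0) = 383 × 31.54 = 12080 N.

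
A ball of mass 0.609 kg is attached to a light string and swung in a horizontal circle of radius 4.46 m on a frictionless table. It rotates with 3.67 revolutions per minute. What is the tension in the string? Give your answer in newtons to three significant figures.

0.401 N

ω = 3.67 rev/min × 2π/60 = 0.3843 rad/s, so v = ωr = 0.3843 × 4.46 = 1.714 m/s.
The tension is the only horizontal force, so it supplies the full centripetal force: T = m v²/r = 0.609 × (1.714)²/4.46 = 0.609 × 2.938/4.46 = 0.4012 N.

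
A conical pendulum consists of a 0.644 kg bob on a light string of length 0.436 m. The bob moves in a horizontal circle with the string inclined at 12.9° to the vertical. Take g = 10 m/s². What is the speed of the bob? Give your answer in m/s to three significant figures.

The radius of the circle is r = L sinθ = 0.436 × sin 12.9° = 0.09734 m.
Horizontally T sinθ = mv²/r and vertically T cosθ = mg, so tanθ = v²/(rg).
v = √(r g tanθ) = √(0.09734 × 10.0 × 0.2290) = √0.2229 = 0.4722 m/s.

0.472 m/s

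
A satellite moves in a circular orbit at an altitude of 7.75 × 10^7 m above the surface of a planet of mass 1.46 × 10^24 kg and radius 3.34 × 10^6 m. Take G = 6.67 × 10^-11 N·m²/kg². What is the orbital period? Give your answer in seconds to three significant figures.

463000 s

r = R + h = 3.34 × 10^6 + 7.75 × 10^7 = 8.084 × 10^7 m. Gravity provides the centripetal force: G M m / r² = m v² / r ⇒ v = √(GM/r) = 1098 m/s.
T = 2πr/v = 2π × 8.084 × 10^7 / 1098 = 462800 s.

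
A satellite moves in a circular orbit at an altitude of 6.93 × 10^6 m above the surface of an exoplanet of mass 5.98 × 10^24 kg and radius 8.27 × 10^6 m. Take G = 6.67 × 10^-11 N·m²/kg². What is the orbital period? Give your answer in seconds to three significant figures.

r = R + h = 8.27 × 10^6 + 6.93 × 10^6 = 1.520 × 10^7 m. Gravity provides the centripetal force: G M m / r² = m v² / r ⇒ v = √(GM/r) = 5123 m/s.
T = 2πr/v = 2π × 1.520 × 10^7 / 5123 = 18640 s.

18600 s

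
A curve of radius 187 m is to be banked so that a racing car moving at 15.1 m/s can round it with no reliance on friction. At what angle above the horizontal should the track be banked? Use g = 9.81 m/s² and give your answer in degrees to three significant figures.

With no friction, the horizontal component of the normal force provides the centripetal force: N sinθ = mv²/r, while N cosθ = mg vertically.
Dividing: tanθ = v²/(r g) = (15.1)²/(187 × 9.81) = 228.0/1834 = 0.1243.
θ = arctan(0.1243) = 7.085°.

7.09°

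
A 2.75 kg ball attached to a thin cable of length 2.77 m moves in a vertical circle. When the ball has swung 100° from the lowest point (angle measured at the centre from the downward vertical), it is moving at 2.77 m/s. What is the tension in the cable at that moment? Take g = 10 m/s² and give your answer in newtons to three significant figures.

2.84 N

Take the radial direction toward the centre of the circle as positive. The component of the weight along the string toward the centre is −mg cos φ (φ measured from the bottom), so Newton's second law along the string gives T − mg cos φ = m v²/r.
cos 100° = -0.1736, so T = m(v²/r + g cos φ) = 2.75 × ((2.77)²/2.77 + 10.0 × -0.1736) = 2.75 × (2.770 + (-1.736)) = 2.75 × 1.034 = 2.842 N.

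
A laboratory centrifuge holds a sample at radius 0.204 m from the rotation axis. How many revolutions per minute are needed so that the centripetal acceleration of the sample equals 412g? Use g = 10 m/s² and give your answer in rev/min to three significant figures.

1360 rev/min

Require ω²r = 412g, so ω = √(412 × 10.0/0.204) = 142.1 rad/s.
In rev/min: ω × 60/(2π) = 142.1 × 60/(2π) = 1357 rev/min.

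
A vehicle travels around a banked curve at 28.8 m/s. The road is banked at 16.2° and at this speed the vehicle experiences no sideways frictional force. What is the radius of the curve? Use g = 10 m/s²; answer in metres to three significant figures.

285 m

Frictionless banking: tanθ = v²/(rg), so r = v²/(g tanθ).
r = (28.8)²/(10.0 × tan 16.2°) = 829.4/(10.0 × 0.2905) = 829.4/2.905 = 285.5 m.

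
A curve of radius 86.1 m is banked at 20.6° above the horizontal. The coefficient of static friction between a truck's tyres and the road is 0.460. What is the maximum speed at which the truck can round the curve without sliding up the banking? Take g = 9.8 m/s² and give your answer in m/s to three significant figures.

At the maximum speed, friction acts down the slope at its limiting value f = μN. Radially (horizontal, toward centre): N sinθ + μN cosθ = mv²/r. Vertically: N cosθ − μN sinθ = mg.
Dividing: v² = r g (sinθ + μcosθ)/(cosθ − μsinθ).
sinθ + μcosθ = 0.3518 + 0.460×0.9361 = 0.7824; cosθ − μsinθ = 0.9361 − 0.460×0.3518 = 0.7742.
v² = 86.1 × 9.8 × 0.7824/0.7742 = 852.7 m²/s², so v = 29.20 m/s.

29.2 m/s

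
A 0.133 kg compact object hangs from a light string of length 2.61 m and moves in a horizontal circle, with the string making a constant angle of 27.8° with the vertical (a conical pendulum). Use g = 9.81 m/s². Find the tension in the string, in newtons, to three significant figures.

Vertically the bob has no acceleration, so T cosθ = mg.
T = mg/cosθ = 0.133 × 9.81 / cos 27.8° = 1.305/0.8846 = 1.475 N.

1.47 N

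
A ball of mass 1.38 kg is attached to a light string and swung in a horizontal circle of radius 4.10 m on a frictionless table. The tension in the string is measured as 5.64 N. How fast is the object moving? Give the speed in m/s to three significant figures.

T = m v²/r ⇒ v = √(T r / m) = √(5.64 × 4.10 / 1.38) = √16.76 = 4.093 m/s.

4.09 m/s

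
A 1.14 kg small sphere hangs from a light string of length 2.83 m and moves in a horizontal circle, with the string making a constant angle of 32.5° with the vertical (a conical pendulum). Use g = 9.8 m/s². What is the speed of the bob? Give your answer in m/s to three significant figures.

3.08 m/s

The radius of the circle is r = L sinθ = 2.83 × sin 32.5° = 1.521 m.
Horizontally T sinθ = mv²/r and vertically T cosθ = mg, so tanθ = v²/(rg).
v = √(r g tanθ) = √(1.521 × 9.8 × 0.6371) = √9.493 = 3.081 m/s.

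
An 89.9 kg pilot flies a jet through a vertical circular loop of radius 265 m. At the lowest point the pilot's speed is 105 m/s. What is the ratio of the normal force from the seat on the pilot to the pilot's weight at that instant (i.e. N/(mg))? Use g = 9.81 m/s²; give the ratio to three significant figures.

At the bottom, N − mg = mv²/r, so N = m(v²/r + g) and N/(mg) = v²/(rg) + 1 = (105)²/(265 × 9.81) + 1 = 4.241 + 1 = 5.241.

5.24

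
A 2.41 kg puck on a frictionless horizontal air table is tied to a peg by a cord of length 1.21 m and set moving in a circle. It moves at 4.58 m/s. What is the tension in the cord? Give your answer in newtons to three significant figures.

The tension is the only horizontal force, so it supplies the full centripetal force: T = m v²/r = 2.41 × (4.580)²/1.21 = 2.41 × 20.98/1.21 = 41.78 N.

41.8 N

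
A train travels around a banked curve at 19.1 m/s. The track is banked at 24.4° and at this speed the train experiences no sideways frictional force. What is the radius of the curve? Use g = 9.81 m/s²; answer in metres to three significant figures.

82.0 m

Frictionless banking: tanθ = v²/(rg), so r = v²/(g tanθ).
r = (19.1)²/(9.81 × tan 24.4°) = 364.8/(9.81 × 0.4536) = 364.8/4.450 = 81.98 m.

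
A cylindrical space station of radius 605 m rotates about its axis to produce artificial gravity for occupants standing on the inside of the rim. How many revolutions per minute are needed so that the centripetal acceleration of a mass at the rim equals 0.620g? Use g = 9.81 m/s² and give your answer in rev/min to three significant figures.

Require ω²r = 0.620g, so ω = √(0.620 × 9.81/605) = 0.1003 rad/s.
In rev/min: ω × 60/(2π) = 0.1003 × 60/(2π) = 0.9575 rev/min.

0.957 rev/min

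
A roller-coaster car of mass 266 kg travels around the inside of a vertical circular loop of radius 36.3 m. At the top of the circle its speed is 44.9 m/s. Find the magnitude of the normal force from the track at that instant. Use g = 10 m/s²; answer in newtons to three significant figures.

At the top, both N and the weight mg point inward (toward the centre), so N + mg = mv²/r.
N = m(v²/r − g) = 266 × ((44.9)²/36.3 − 10.0) = 266 × (55.54 − 10.0) = 266 × 45.54 = 12110 N.

12100 N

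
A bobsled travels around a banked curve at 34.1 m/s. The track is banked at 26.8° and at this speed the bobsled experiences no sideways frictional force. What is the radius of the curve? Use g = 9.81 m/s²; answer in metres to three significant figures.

235 m

Frictionless banking: tanθ = v²/(rg), so r = v²/(g tanθ).
r = (34.1)²/(9.81 × tan 26.8°) = 1163/(9.81 × 0.5051) = 1163/4.955 = 234.7 m.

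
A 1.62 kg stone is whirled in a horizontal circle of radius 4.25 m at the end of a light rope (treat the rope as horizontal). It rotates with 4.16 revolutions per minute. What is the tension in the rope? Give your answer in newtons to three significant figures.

1.31 N

ω = 4.16 rev/min × 2π/60 = 0.4356 rad/s, so v = ωr = 0.4356 × 4.25 = 1.851 m/s.
The tension is the only horizontal force, so it supplies the full centripetal force: T = m v²/r = 1.62 × (1.851)²/4.25 = 1.62 × 3.428/4.25 = 1.307 N.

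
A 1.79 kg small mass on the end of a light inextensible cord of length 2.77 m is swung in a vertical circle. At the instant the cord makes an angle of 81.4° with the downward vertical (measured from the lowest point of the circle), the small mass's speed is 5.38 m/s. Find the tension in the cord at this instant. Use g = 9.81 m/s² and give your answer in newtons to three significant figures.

21.3 N

Take the radial direction toward the centre of the circle as positive. The component of the weight along the string toward the centre is −mg cos φ (φ measured from the bottom), so Newton's second law along the string gives T − mg cos φ = m v²/r.
cos 81.4° = 0.1495, so T = m(v²/r + g cos φ) = 1.79 × ((5.38)²/2.77 + 9.81 × 0.1495) = 1.79 × (10.45 + (1.467)) = 1.79 × 11.92 = 21.33 N.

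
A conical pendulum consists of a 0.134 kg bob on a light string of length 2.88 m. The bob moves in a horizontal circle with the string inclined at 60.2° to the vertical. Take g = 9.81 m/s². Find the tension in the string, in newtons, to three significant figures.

Vertically the bob has no acceleration, so T cosθ = mg.
T = mg/cosθ = 0.134 × 9.81 / cos 60.2° = 1.315/0.4970 = 2.645 N.

2.65 N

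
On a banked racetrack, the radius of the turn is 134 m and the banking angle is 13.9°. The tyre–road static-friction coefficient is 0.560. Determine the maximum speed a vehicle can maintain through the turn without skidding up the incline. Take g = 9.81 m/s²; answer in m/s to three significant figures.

At the maximum speed, friction acts down the slope at its limiting value f = μN. Radially (horizontal, toward centre): N sinθ + μN cosθ = mv²/r. Vertically: N cosθ − μN sinθ = mg.
Dividing: v² = r g (sinθ + μcosθ)/(cosθ − μsinθ).
sinθ + μcosθ = 0.2402 + 0.560×0.9707 = 0.7838; cosθ − μsinθ = 0.9707 − 0.560×0.2402 = 0.8362.
v² = 134 × 9.81 × 0.7838/0.8362 = 1232 m²/s², so v = 35.10 m/s.

35.1 m/s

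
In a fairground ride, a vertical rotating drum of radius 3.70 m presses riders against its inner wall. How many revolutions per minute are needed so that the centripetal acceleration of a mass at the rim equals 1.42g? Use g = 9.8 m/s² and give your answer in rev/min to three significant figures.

Require ω²r = 1.42g, so ω = √(1.42 × 9.8/3.70) = 1.939 rad/s.
In rev/min: ω × 60/(2π) = 1.939 × 60/(2π) = 18.52 rev/min.

18.5 rev/min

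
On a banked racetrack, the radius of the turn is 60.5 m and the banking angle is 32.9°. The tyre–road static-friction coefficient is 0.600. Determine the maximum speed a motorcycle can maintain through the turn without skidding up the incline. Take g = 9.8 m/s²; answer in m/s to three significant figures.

34.8 m/s

At the maximum speed, friction acts down the slope at its limiting value f = μN. Radially (horizontal, toward centre): N sinθ + μN cosθ = mv²/r. Vertically: N cosθ − μN sinθ = mg.
Dividing: v² = r g (sinθ + μcosθ)/(cosθ − μsinθ).
sinθ + μcosθ = 0.5432 + 0.600×0.8396 = 1.047; cosθ − μsinθ = 0.8396 − 0.600×0.5432 = 0.5137.
v² = 60.5 × 9.8 × 1.047/0.5137 = 1208 m²/s², so v = 34.76 m/s.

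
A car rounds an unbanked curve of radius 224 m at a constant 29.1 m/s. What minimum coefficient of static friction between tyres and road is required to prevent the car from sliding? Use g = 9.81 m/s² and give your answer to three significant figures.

Friction provides the centripetal force: μ_s m g = m v²/r, so μ_s = v²/(g r) = (29.10)²/(9.81 × 224) = 846.8/2197 = 0.3854.

0.385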